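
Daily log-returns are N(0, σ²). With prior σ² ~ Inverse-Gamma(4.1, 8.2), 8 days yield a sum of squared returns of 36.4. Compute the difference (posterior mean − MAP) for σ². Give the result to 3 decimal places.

0.817

Posterior: Inverse-Gamma(shape = 4.1+8/2 = 8.1, scale = 8.2+36.4/2 = 26.4).
Mode = β/(α+1) = 26.4/9.1 = 2.901.
Mean = β/(α−1) = 26.4/7.1 = 3.718.
Difference = 3.718 − 2.901 = 0.817.
The mean is pulled above the mode by the posterior's right skew.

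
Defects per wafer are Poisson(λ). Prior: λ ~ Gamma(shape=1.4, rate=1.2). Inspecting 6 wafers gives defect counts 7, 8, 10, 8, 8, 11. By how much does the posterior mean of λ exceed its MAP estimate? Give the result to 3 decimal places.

0.139

Σ counts = 52. Posterior: Gamma(shape = 1.4+52 = 53.4, rate = 1.2+6 = 7.2).
Mode = (α−1)/β = 52.4/7.2 = 7.278.
Mean = α/β = 53.4/7.2 = 7.417.
Difference = 7.417 − 7.278 = 0.139.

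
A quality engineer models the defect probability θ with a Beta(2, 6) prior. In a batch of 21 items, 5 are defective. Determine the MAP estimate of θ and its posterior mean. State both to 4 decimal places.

Posterior: Beta(2+5, 6+16) = Beta(7, 22).
Mode = (7−1)/(7+22−2) = 6/27 = 0.2222.
Mean = 7/(7+22) = 7/29 = 0.2414.

MAP: 0.2222. Posterior mean: 0.2414.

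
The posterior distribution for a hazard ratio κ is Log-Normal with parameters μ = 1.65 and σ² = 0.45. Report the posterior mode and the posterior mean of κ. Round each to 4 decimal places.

Mode = exp(μ − σ²) = exp(1.20) = 3.3201.
Mean = exp(μ + σ²/2) = exp(1.875) = 6.5208.
The mean is pulled above the mode by the posterior's right skew.

posterior mode = 3.3201, posterior mean = 6.5208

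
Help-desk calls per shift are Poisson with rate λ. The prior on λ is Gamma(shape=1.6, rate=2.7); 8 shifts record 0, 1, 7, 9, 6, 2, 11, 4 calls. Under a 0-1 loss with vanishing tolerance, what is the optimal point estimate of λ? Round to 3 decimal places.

Σ counts = 40. Posterior: Gamma(shape = 1.6+40 = 41.6, rate = 2.7+8 = 10.7).
Mode = (α−1)/β = 40.6/10.7 = 3.794.
Mean = α/β = 41.6/10.7 = 3.888.
This is the posterior mode — the MAP estimate.

3.794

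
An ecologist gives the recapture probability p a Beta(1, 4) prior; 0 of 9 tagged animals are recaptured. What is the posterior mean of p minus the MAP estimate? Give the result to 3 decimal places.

Posterior: Beta(1+0, 4+9) = Beta(1, 13).
Since α = 1 ≤ 1 and β > 1, the Beta density is monotone decreasing on [0,1]; the mode is at 0.
Mean = 1/(1+13) = 0.071.
Difference = 0.071 − 0.000 = 0.071.
The mean is pulled above the mode by the posterior's right skew.

0.071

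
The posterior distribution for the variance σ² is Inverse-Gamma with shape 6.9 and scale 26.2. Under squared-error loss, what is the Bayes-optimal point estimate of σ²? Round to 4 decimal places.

4.4407

Mode = β/(α+1) = 26.2/7.9 = 3.3165.
Mean = β/(α−1) = 26.2/5.9 = 4.4407.
Squared-error loss ⇒ the optimal estimator is the posterior mean.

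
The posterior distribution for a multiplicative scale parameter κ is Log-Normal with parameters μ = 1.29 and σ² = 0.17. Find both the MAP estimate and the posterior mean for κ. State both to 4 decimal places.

MAP = 3.0649, posterior mean = 3.9551

Mode = exp(μ − σ²) = exp(1.12) = 3.0649.
Mean = exp(μ + σ²/2) = exp(1.375) = 3.9551.
Mean > mode: the posterior has a right tail.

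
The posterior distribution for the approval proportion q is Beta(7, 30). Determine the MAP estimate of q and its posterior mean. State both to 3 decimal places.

Mode = (7−1)/(7+30−2) = 6/35 = 0.171.
Mean = 7/(7+30) = 7/37 = 0.189.
The posterior is right-skewed, so the mean exceeds the mode.

MAP: 0.171. Posterior mean: 0.189.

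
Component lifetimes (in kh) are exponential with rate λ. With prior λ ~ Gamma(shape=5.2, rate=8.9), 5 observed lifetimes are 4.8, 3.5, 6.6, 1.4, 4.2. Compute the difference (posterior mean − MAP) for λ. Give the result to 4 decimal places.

0.0340

Σ times = 20.5. Posterior: Gamma(shape = 5.2+5 = 10.2, rate = 8.9+20.5 = 29.4).
Mode = (α−1)/β = 9.2/29.4 = 0.3129.
Mean = α/β = 10.2/29.4 = 0.3469.
Difference = 0.3469 − 0.3129 = 0.0340.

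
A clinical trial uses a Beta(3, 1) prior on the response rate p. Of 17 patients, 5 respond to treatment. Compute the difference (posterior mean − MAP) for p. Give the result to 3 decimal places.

Posterior: Beta(3+5, 1+12) = Beta(8, 13).
Mode = (8−1)/(8+13−2) = 7/19 = 0.368.
Mean = 8/(8+13) = 8/21 = 0.381.
Difference = 0.381 − 0.368 = 0.013.

0.013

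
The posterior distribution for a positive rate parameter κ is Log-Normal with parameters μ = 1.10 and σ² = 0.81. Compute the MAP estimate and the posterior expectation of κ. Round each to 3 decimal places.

MAP = 1.336; posterior mean = 4.504

Mode = exp(μ − σ²) = exp(0.29) = 1.336.
Mean = exp(μ + σ²/2) = exp(1.505) = 4.504.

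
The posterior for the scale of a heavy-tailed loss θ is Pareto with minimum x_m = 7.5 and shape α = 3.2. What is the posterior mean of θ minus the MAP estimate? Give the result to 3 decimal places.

3.409

The Pareto density is strictly decreasing on [x_m, ∞), so the mode is x_m = 7.500.
Mean = α·x_m/(α−1) = 3.2·7.5/2.2 = 10.909.
Difference = 10.909 − 7.500 = 3.409.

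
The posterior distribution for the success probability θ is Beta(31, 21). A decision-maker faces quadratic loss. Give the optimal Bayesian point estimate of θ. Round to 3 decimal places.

Mode = (31−1)/(31+21−2) = 30/50 = 0.600.
Mean = 31/(31+21) = 31/52 = 0.596.
Quadratic loss ⇒ the optimal estimator is the posterior mean.

0.596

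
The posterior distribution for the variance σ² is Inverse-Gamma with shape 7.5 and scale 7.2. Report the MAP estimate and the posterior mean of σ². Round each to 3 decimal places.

σ²_MAP = 0.847, E[σ²|data] = 1.108

Mode = β/(α+1) = 7.2/8.5 = 0.847.
Mean = β/(α−1) = 7.2/6.5 = 1.108.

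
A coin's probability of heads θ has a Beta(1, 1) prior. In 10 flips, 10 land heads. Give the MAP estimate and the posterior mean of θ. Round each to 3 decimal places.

MAP estimate = 1.000, posterior mean = 0.917

Posterior: Beta(1+10, 1+0) = Beta(11, 1).
Since β = 1 ≤ 1 and α > 1, the Beta density is monotone increasing on [0,1]; the mode is at 1.
Mean = 11/(11+1) = 0.917.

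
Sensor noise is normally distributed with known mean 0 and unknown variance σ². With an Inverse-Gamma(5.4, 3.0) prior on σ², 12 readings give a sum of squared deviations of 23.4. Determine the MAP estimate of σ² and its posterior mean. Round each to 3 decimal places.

MAP = 1.185; posterior mean = 1.413

Posterior: Inverse-Gamma(shape = 5.4+12/2 = 11.4, scale = 3.0+23.4/2 = 14.7).
Mode = β/(α+1) = 14.7/12.4 = 1.185.
Mean = β/(α−1) = 14.7/10.4 = 1.413.
The mean is pulled above the mode by the posterior's right skew.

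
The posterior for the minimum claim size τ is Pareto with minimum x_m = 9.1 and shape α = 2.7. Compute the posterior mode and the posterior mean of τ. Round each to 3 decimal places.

MAP = 9.100, posterior mean = 14.453

The Pareto density is strictly decreasing on [x_m, ∞), so the mode is x_m = 9.100.
Mean = α·x_m/(α−1) = 2.7·9.1/1.7 = 14.453.
Mean > mode: the posterior has a right tail.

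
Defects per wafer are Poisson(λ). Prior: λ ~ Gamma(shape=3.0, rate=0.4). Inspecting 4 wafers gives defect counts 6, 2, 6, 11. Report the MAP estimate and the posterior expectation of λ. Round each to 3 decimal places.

MAP = 6.136, posterior mean = 6.364

Σ counts = 25. Posterior: Gamma(shape = 3.0+25 = 28.0, rate = 0.4+4 = 4.4).
Mode = (α−1)/β = 27.0/4.4 = 6.136.
Mean = α/β = 28.0/4.4 = 6.364.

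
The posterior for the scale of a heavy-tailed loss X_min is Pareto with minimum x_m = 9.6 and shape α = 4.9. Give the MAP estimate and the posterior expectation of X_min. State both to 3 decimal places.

MAP estimate = 9.600, posterior expectation = 12.062

The Pareto density is strictly decreasing on [x_m, ∞), so the mode is x_m = 9.600.
Mean = α·x_m/(α−1) = 4.9·9.6/3.9 = 12.062.
Right-skewed posterior ⇒ mode < mean.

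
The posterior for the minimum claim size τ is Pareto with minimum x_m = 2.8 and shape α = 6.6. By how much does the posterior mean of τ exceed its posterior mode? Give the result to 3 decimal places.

The Pareto density is strictly decreasing on [x_m, ∞), so the mode is x_m = 2.800.
Mean = α·x_m/(α−1) = 6.6·2.8/5.6 = 3.300.
Difference = 3.300 − 2.800 = 0.500.

0.500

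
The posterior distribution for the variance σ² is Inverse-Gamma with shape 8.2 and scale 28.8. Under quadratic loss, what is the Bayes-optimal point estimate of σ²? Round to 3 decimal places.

4.000

Mode = β/(α+1) = 28.8/9.2 = 3.130.
Mean = β/(α−1) = 28.8/7.2 = 4.000.
Quadratic loss ⇒ the optimal estimator is the posterior mean.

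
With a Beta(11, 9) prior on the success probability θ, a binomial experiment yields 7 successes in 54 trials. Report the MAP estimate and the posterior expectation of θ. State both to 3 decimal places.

MAP estimate = 0.236, posterior expectation = 0.243

Posterior: Beta(11+7, 9+47) = Beta(18, 56).
Mode = (18−1)/(18+56−2) = 17/72 = 0.236.
Mean = 18/(18+56) = 18/74 = 0.243.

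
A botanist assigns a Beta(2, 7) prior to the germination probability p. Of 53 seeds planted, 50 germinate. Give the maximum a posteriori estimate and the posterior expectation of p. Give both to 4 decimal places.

maximum a posteriori estimate = 0.8500, posterior expectation = 0.8387

Posterior: Beta(2+50, 7+3) = Beta(52, 10).
Mode = (52−1)/(52+10−2) = 51/60 = 0.8500.
Mean = 52/(52+10) = 52/62 = 0.8387.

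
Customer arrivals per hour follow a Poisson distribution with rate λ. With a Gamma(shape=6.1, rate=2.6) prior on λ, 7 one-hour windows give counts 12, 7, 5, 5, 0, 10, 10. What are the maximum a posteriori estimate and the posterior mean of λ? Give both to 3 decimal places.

Σ counts = 49. Posterior: Gamma(shape = 6.1+49 = 55.1, rate = 2.6+7 = 9.6).
Mode = (α−1)/β = 54.1/9.6 = 5.635.
Mean = α/β = 55.1/9.6 = 5.740.

λ_MAP = 5.635, E[λ|data] = 5.740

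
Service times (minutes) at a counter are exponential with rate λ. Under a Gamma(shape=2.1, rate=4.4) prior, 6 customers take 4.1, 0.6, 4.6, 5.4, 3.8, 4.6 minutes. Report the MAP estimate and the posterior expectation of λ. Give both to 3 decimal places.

Σ times = 23.1. Posterior: Gamma(shape = 2.1+6 = 8.1, rate = 4.4+23.1 = 27.5).
Mode = (α−1)/β = 7.1/27.5 = 0.258.
Mean = α/β = 8.1/27.5 = 0.295.
The mean is pulled above the mode by the posterior's right skew.

MAP: 0.258. Posterior mean: 0.295.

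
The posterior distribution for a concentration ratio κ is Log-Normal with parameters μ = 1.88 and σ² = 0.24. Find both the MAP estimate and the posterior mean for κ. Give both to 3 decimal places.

MAP estimate = 5.155, posterior mean = 7.389

Mode = exp(μ − σ²) = exp(1.64) = 5.155.
Mean = exp(μ + σ²/2) = exp(2.000) = 7.389.
Right-skewed posterior ⇒ mode < mean.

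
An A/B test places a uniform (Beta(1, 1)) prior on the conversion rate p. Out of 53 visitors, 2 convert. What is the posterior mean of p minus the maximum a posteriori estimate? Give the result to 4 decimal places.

0.0168

Posterior: Beta(1+2, 1+51) = Beta(3, 52).
Mode = (3−1)/(3+52−2) = 2/53 = 0.0377.
With a flat prior the MAP equals the MLE, 2/53.
Mean = 3/(3+52) = 3/55 = 0.0545.
Difference = 0.0545 − 0.0377 = 0.0168.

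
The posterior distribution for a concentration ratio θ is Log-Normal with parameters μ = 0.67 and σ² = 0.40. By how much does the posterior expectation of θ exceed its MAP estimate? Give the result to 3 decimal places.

Mode = exp(μ − σ²) = exp(0.27) = 1.310.
Mean = exp(μ + σ²/2) = exp(0.870) = 2.387.
Difference = 2.387 − 1.310 = 1.077.
The mean is pulled above the mode by the posterior's right skew.

1.077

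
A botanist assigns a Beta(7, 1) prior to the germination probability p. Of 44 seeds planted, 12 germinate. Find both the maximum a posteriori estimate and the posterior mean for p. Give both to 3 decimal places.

MAP = 0.360, posterior mean = 0.365

Posterior: Beta(7+12, 1+32) = Beta(19, 33).
Mode = (19−1)/(19+33−2) = 18/50 = 0.360.
Mean = 19/(19+33) = 19/52 = 0.365.
Mean > mode: the posterior has a right tail.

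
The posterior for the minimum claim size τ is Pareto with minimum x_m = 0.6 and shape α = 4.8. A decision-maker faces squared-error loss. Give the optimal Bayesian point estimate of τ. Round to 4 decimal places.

The Pareto density is strictly decreasing on [x_m, ∞), so the mode is x_m = 0.6000.
Mean = α·x_m/(α−1) = 4.8·0.6/3.8 = 0.7579.
Squared-error loss ⇒ the optimal estimator is the posterior mean.

0.7579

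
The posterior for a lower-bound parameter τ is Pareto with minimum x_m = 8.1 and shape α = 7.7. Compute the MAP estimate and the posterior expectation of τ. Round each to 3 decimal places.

The Pareto density is strictly decreasing on [x_m, ∞), so the mode is x_m = 8.100.
Mean = α·x_m/(α−1) = 7.7·8.1/6.7 = 9.309.
Right-skewed posterior ⇒ mode < mean.

τ_MAP = 8.100, E[τ|data] = 9.309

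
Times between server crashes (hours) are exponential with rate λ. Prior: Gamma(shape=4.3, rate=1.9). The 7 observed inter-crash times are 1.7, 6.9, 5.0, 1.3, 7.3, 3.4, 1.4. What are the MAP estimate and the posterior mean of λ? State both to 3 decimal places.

λ_MAP = 0.356, E[λ|data] = 0.391

Σ times = 27.0. Posterior: Gamma(shape = 4.3+7 = 11.3, rate = 1.9+27.0 = 28.9).
Mode = (α−1)/β = 10.3/28.9 = 0.356.
Mean = α/β = 11.3/28.9 = 0.391.
Right-skewed posterior ⇒ mode < mean.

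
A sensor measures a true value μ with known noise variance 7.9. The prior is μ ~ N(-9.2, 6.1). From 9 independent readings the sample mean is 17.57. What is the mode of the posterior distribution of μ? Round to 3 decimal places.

Posterior for μ is Normal. Precision-weighted mean: (1/6.1·-9.2 + 9/7.9·17.57) / (1/6.1 + 9/7.9) = 14.202.
A Normal posterior is symmetric, so mode = mean.
This is the posterior mode — the MAP estimate.

14.202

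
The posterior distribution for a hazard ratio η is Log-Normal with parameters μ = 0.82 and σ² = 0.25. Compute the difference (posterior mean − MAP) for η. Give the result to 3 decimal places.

Mode = exp(μ − σ²) = exp(0.57) = 1.768.
Mean = exp(μ + σ²/2) = exp(0.945) = 2.573.
Difference = 2.573 − 1.768 = 0.805.
Mean > mode: the posterior has a right tail.

0.805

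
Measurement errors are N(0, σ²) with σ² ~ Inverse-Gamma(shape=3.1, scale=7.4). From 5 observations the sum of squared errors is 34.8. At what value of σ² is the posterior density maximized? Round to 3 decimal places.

3.758

Posterior: Inverse-Gamma(shape = 3.1+5/2 = 5.6, scale = 7.4+34.8/2 = 24.8).
Mode = β/(α+1) = 24.8/6.6 = 3.758.
Mean = β/(α−1) = 24.8/4.6 = 5.391.
This is the posterior mode — the MAP estimate.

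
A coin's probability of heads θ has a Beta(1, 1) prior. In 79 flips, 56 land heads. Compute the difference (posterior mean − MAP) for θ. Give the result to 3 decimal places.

-0.005

Posterior: Beta(1+56, 1+23) = Beta(57, 24).
Mode = (57−1)/(57+24−2) = 56/79 = 0.709.
Mean = 57/(57+24) = 57/81 = 0.704.
Difference = 0.704 − 0.709 = -0.005.
Mode > mean: the posterior has a left tail.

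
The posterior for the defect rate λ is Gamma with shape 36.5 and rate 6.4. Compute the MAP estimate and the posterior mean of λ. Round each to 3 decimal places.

Mode = (α−1)/β = 35.5/6.4 = 5.547.
Mean = α/β = 36.5/6.4 = 5.703.
The posterior is right-skewed, so the mean exceeds the mode.

MAP: 5.547. Posterior mean: 5.703.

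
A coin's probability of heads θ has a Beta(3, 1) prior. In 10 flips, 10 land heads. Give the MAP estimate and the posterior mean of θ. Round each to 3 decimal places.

Posterior: Beta(3+10, 1+0) = Beta(13, 1).
Since β = 1 ≤ 1 and α > 1, the Beta density is monotone increasing on [0,1]; the mode is at 1.
Mean = 13/(13+1) = 0.929.
Mode > mean: the posterior has a left tail.

MAP = 1.000, posterior mean = 0.929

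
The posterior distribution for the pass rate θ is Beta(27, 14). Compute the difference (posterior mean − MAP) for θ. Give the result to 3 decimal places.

-0.008

Mode = (27−1)/(27+14−2) = 26/39 = 0.667.
Mean = 27/(27+14) = 27/41 = 0.659.
Difference = 0.659 − 0.667 = -0.008.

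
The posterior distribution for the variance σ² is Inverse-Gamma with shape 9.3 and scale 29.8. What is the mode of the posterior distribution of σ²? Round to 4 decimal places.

2.8932

Mode = β/(α+1) = 29.8/10.3 = 2.8932.
Mean = β/(α−1) = 29.8/8.3 = 3.5904.
This is the posterior mode — the MAP estimate.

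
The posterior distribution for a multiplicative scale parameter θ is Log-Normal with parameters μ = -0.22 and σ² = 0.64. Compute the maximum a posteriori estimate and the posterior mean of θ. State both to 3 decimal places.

maximum a posteriori estimate = 0.423, posterior mean = 1.105

Mode = exp(μ − σ²) = exp(-0.86) = 0.423.
Mean = exp(μ + σ²/2) = exp(0.100) = 1.105.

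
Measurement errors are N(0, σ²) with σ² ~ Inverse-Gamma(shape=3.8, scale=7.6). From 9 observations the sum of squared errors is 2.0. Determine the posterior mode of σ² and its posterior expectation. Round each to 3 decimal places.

MAP = 0.925; posterior mean = 1.178

Posterior: Inverse-Gamma(shape = 3.8+9/2 = 8.3, scale = 7.6+2.0/2 = 8.6).
Mode = β/(α+1) = 8.6/9.3 = 0.925.
Mean = β/(α−1) = 8.6/7.3 = 1.178.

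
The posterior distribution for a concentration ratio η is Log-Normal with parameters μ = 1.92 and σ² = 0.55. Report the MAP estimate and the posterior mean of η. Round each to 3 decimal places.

MAP: 3.935. Posterior mean: 8.980.

Mode = exp(μ − σ²) = exp(1.37) = 3.935.
Mean = exp(μ + σ²/2) = exp(2.195) = 8.980.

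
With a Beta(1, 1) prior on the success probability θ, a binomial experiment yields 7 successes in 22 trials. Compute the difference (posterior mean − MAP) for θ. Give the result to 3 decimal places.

Posterior: Beta(1+7, 1+15) = Beta(8, 16).
Mode = (8−1)/(8+16−2) = 7/22 = 0.318.
Mean = 8/(8+16) = 8/24 = 0.333.
Difference = 0.333 − 0.318 = 0.015.

0.015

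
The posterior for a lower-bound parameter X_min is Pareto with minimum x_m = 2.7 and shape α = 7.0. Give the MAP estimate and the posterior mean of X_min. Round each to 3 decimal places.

The Pareto density is strictly decreasing on [x_m, ∞), so the mode is x_m = 2.700.
Mean = α·x_m/(α−1) = 7.0·2.7/6.0 = 3.150.
Right-skewed posterior ⇒ mode < mean.

MAP = 2.700, posterior mean = 3.150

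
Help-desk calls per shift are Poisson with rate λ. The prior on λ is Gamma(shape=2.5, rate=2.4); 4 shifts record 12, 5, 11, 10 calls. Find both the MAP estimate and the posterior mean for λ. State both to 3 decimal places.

MAP = 6.172, posterior mean = 6.328

Σ counts = 38. Posterior: Gamma(shape = 2.5+38 = 40.5, rate = 2.4+4 = 6.4).
Mode = (α−1)/β = 39.5/6.4 = 6.172.
Mean = α/β = 40.5/6.4 = 6.328.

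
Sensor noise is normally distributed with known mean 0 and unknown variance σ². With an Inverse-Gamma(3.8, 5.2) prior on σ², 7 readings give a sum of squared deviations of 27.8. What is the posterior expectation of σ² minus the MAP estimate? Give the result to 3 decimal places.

Posterior: Inverse-Gamma(shape = 3.8+7/2 = 7.3, scale = 5.2+27.8/2 = 19.1).
Mode = β/(α+1) = 19.1/8.3 = 2.301.
Mean = β/(α−1) = 19.1/6.3 = 3.032.
Difference = 3.032 − 2.301 = 0.731.

0.731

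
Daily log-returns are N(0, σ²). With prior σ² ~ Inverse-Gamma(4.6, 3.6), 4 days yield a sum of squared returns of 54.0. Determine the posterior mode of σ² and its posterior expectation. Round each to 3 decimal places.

Posterior: Inverse-Gamma(shape = 4.6+4/2 = 6.6, scale = 3.6+54.0/2 = 30.6).
Mode = β/(α+1) = 30.6/7.6 = 4.026.
Mean = β/(α−1) = 30.6/5.6 = 5.464.

posterior mode = 4.026, posterior expectation = 5.464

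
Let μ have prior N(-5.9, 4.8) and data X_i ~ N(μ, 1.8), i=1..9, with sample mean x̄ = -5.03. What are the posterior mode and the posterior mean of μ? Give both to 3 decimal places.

Posterior for μ is Normal. Precision-weighted mean: (1/4.8·-5.9 + 9/1.8·-5.03) / (1/4.8 + 9/1.8) = -5.065.
A Normal posterior is symmetric, so mode = mean.

μ_MAP = -5.065, E[μ|data] = -5.065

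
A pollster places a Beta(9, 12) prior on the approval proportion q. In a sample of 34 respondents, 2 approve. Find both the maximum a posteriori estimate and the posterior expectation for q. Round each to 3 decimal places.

q_MAP = 0.189, E[q|data] = 0.200

Posterior: Beta(9+2, 12+32) = Beta(11, 44).
Mode = (11−1)/(11+44−2) = 10/53 = 0.189.
Mean = 11/(11+44) = 11/55 = 0.200.
Mean > mode: the posterior has a right tail.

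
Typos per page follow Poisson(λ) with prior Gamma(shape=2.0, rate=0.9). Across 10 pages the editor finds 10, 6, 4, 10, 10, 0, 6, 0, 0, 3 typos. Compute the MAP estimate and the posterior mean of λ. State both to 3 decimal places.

Σ counts = 49. Posterior: Gamma(shape = 2.0+49 = 51.0, rate = 0.9+10 = 10.9).
Mode = (α−1)/β = 50.0/10.9 = 4.587.
Mean = α/β = 51.0/10.9 = 4.679.
Right-skewed posterior ⇒ mode < mean.

MAP estimate = 4.587, posterior mean = 4.679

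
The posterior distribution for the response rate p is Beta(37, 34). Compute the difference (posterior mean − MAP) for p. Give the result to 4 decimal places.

-0.0006

Mode = (37−1)/(37+34−2) = 36/69 = 0.5217.
Mean = 37/(37+34) = 37/71 = 0.5211.
Difference = 0.5211 − 0.5217 = -0.0006.
The mean is pulled below the mode by the posterior's left skew.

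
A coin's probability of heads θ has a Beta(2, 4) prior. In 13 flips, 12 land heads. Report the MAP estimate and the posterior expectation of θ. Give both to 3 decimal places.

Posterior: Beta(2+12, 4+1) = Beta(14, 5).
Mode = (14−1)/(14+5−2) = 13/17 = 0.765.
Mean = 14/(14+5) = 14/19 = 0.737.
Left-skewed posterior ⇒ mean < mode.

MAP estimate = 0.765, posterior expectation = 0.737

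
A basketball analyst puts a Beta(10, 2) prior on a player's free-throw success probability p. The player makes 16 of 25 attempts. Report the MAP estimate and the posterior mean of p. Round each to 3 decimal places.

Posterior: Beta(10+16, 2+9) = Beta(26, 11).
Mode = (26−1)/(26+11−2) = 25/35 = 0.714.
Mean = 26/(26+11) = 26/37 = 0.703.

MAP = 0.714, posterior mean = 0.703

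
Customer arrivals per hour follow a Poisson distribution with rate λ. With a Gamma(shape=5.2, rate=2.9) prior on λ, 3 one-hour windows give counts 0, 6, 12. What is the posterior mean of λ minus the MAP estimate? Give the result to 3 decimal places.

Σ counts = 18. Posterior: Gamma(shape = 5.2+18 = 23.2, rate = 2.9+3 = 5.9).
Mode = (α−1)/β = 22.2/5.9 = 3.763.
Mean = α/β = 23.2/5.9 = 3.932.
Difference = 3.932 − 3.763 = 0.169.
Right-skewed posterior ⇒ mode < mean.

0.169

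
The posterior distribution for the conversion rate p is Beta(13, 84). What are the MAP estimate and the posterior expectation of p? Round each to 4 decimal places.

p_MAP = 0.1263, E[p|data] = 0.1340

Mode = (13−1)/(13+84−2) = 12/95 = 0.1263.
Mean = 13/(13+84) = 13/97 = 0.1340.
Right-skewed posterior ⇒ mode < mean.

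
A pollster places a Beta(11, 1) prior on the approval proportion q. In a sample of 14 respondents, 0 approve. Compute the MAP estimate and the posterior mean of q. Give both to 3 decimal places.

MAP estimate = 0.417, posterior mean = 0.423

Posterior: Beta(11+0, 1+14) = Beta(11, 15).
Mode = (11−1)/(11+15−2) = 10/24 = 0.417.
Mean = 11/(11+15) = 11/26 = 0.423.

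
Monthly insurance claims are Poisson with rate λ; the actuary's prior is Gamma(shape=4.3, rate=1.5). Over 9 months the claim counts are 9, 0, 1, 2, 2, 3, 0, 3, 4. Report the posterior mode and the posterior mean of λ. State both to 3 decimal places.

Σ counts = 24. Posterior: Gamma(shape = 4.3+24 = 28.3, rate = 1.5+9 = 10.5).
Mode = (α−1)/β = 27.3/10.5 = 2.600.
Mean = α/β = 28.3/10.5 = 2.695.
Mean > mode: the posterior has a right tail.

MAP: 2.600. Posterior mean: 2.695.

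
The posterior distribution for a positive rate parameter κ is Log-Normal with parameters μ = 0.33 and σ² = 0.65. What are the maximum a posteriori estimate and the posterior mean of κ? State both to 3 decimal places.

κ_MAP = 0.726, E[κ|data] = 1.925

Mode = exp(μ − σ²) = exp(-0.32) = 0.726.
Mean = exp(μ + σ²/2) = exp(0.655) = 1.925.
The mean is pulled above the mode by the posterior's right skew.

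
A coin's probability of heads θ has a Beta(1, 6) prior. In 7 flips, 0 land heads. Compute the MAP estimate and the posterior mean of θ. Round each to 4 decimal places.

θ_MAP = 0.0000, E[θ|data] = 0.0714

Posterior: Beta(1+0, 6+7) = Beta(1, 13).
Since α = 1 ≤ 1 and β > 1, the Beta density is monotone decreasing on [0,1]; the mode is at 0.
Mean = 1/(1+13) = 0.0714.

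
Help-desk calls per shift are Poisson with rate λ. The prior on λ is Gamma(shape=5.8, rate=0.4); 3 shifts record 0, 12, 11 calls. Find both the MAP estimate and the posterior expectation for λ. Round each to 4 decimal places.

MAP = 8.1765; posterior mean = 8.4706

Σ counts = 23. Posterior: Gamma(shape = 5.8+23 = 28.8, rate = 0.4+3 = 3.4).
Mode = (α−1)/β = 27.8/3.4 = 8.1765.
Mean = α/β = 28.8/3.4 = 8.4706.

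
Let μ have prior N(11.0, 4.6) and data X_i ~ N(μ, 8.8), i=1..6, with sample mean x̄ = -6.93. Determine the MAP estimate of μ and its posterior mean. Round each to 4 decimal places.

MAP: -2.5953. Posterior mean: -2.5953.

Posterior for μ is Normal. Precision-weighted mean: (1/4.6·11.0 + 6/8.8·-6.93) / (1/4.6 + 6/8.8) = -2.5953.
A Normal posterior is symmetric, so mode = mean.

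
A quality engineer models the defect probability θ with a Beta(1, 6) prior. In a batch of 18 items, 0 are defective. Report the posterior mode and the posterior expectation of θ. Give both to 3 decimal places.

MAP: 0.000. Posterior mean: 0.040.

Posterior: Beta(1+0, 6+18) = Beta(1, 24).
Since α = 1 ≤ 1 and β > 1, the Beta density is monotone decreasing on [0,1]; the mode is at 0.
Mean = 1/(1+24) = 0.040.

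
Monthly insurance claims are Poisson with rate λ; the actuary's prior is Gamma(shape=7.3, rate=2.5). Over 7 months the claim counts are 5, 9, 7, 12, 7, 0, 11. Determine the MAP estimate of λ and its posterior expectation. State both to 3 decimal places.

MAP = 6.032, posterior mean = 6.137

Σ counts = 51. Posterior: Gamma(shape = 7.3+51 = 58.3, rate = 2.5+7 = 9.5).
Mode = (α−1)/β = 57.3/9.5 = 6.032.
Mean = α/β = 58.3/9.5 = 6.137.
Right-skewed posterior ⇒ mode < mean.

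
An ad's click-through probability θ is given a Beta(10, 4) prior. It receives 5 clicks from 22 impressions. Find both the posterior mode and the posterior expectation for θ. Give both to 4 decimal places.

MAP = 0.4118; posterior mean = 0.4167

Posterior: Beta(10+5, 4+17) = Beta(15, 21).
Mode = (15−1)/(15+21−2) = 14/34 = 0.4118.
Mean = 15/(15+21) = 15/36 = 0.4167.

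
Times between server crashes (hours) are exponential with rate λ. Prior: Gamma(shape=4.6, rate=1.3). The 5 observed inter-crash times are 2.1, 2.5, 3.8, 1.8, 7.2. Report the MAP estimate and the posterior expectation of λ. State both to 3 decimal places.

Σ times = 17.4. Posterior: Gamma(shape = 4.6+5 = 9.6, rate = 1.3+17.4 = 18.7).
Mode = (α−1)/β = 8.6/18.7 = 0.460.
Mean = α/β = 9.6/18.7 = 0.513.

MAP = 0.460; posterior mean = 0.513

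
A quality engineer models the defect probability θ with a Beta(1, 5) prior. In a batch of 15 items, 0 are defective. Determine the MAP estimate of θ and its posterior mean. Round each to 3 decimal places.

MAP estimate = 0.000, posterior mean = 0.048

Posterior: Beta(1+0, 5+15) = Beta(1, 20).
Since α = 1 ≤ 1 and β > 1, the Beta density is monotone decreasing on [0,1]; the mode is at 0.
Mean = 1/(1+20) = 0.048.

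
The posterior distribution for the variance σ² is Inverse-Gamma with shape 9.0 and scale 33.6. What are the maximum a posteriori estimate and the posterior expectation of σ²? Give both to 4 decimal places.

Mode = β/(α+1) = 33.6/10.0 = 3.3600.
Mean = β/(α−1) = 33.6/8.0 = 4.2000.
The posterior is right-skewed, so the mean exceeds the mode.

MAP = 3.3600, posterior mean = 4.2000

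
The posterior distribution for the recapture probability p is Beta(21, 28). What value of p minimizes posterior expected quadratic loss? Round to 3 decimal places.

0.429

Mode = (21−1)/(21+28−2) = 20/47 = 0.426.
Mean = 21/(21+28) = 21/49 = 0.429.
Quadratic loss ⇒ the optimal estimator is the posterior mean.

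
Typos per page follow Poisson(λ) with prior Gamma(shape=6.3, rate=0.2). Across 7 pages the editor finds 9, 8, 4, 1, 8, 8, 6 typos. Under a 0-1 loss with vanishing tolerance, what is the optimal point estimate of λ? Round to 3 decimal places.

Σ counts = 44. Posterior: Gamma(shape = 6.3+44 = 50.3, rate = 0.2+7 = 7.2).
Mode = (α−1)/β = 49.3/7.2 = 6.847.
Mean = α/β = 50.3/7.2 = 6.986.
This is the posterior mode — the MAP estimate.

6.847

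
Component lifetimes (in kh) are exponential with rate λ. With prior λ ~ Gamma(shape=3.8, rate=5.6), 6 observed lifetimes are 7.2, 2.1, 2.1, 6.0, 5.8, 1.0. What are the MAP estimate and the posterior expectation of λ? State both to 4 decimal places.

MAP = 0.2953, posterior mean = 0.3289

Σ times = 24.2. Posterior: Gamma(shape = 3.8+6 = 9.8, rate = 5.6+24.2 = 29.8).
Mode = (α−1)/β = 8.8/29.8 = 0.2953.
Mean = α/β = 9.8/29.8 = 0.3289.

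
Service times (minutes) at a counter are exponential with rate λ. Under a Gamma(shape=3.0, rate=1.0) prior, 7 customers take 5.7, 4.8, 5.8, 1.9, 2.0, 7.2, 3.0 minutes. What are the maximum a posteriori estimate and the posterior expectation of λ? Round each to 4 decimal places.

MAP = 0.2866, posterior mean = 0.3185

Σ times = 30.4. Posterior: Gamma(shape = 3.0+7 = 10.0, rate = 1.0+30.4 = 31.4).
Mode = (α−1)/β = 9.0/31.4 = 0.2866.
Mean = α/β = 10.0/31.4 = 0.3185.
The posterior is right-skewed, so the mean exceeds the mode.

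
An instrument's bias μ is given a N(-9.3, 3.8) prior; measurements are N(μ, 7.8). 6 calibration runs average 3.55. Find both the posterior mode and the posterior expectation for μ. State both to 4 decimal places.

MAP = 0.2745; posterior mean = 0.2745

Posterior for μ is Normal. Precision-weighted mean: (1/3.8·-9.3 + 6/7.8·3.55) / (1/3.8 + 6/7.8) = 0.2745.
A Normal posterior is symmetric, so mode = mean.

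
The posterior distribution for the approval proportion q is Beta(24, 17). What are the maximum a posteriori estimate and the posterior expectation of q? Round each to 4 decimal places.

Mode = (24−1)/(24+17−2) = 23/39 = 0.5897.
Mean = 24/(24+17) = 24/41 = 0.5854.

MAP: 0.5897. Posterior mean: 0.5854.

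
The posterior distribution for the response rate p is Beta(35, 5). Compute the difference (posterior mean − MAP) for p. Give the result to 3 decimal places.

-0.020

Mode = (35−1)/(35+5−2) = 34/38 = 0.895.
Mean = 35/(35+5) = 35/40 = 0.875.
Difference = 0.875 − 0.895 = -0.020.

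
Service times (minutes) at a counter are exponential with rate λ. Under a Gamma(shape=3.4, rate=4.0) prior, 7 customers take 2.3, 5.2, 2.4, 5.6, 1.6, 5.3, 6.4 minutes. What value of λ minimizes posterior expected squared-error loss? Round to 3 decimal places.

Σ times = 28.8. Posterior: Gamma(shape = 3.4+7 = 10.4, rate = 4.0+28.8 = 32.8).
Mode = (α−1)/β = 9.4/32.8 = 0.287.
Mean = α/β = 10.4/32.8 = 0.317.
Squared-error loss ⇒ the optimal estimator is the posterior mean.

0.317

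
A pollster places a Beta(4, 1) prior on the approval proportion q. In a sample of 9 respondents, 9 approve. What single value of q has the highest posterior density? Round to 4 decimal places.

Posterior: Beta(4+9, 1+0) = Beta(13, 1).
Since β = 1 ≤ 1 and α > 1, the Beta density is monotone increasing on [0,1]; the mode is at 1.
Mean = 13/(13+1) = 0.9286.
This is the posterior mode — the MAP estimate.

1.0000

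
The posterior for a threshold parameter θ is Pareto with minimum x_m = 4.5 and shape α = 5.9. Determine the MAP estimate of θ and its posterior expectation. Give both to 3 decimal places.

MAP = 4.500, posterior mean = 5.418

The Pareto density is strictly decreasing on [x_m, ∞), so the mode is x_m = 4.500.
Mean = α·x_m/(α−1) = 5.9·4.5/4.9 = 5.418.
Mean > mode: the posterior has a right tail.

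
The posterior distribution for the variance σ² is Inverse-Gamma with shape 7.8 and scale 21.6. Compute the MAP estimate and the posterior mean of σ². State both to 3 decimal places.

MAP = 2.455, posterior mean = 3.176

Mode = β/(α+1) = 21.6/8.8 = 2.455.
Mean = β/(α−1) = 21.6/6.8 = 3.176.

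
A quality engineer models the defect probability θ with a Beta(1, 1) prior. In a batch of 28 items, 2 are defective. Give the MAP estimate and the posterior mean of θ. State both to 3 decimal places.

θ_MAP = 0.071, E[θ|data] = 0.100

Posterior: Beta(1+2, 1+26) = Beta(3, 27).
Mode = (3−1)/(3+27−2) = 2/28 = 0.071.
Mean = 3/(3+27) = 3/30 = 0.100.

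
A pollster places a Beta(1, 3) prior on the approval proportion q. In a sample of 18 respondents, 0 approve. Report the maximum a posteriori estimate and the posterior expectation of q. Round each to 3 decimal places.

Posterior: Beta(1+0, 3+18) = Beta(1, 21).
Since α = 1 ≤ 1 and β > 1, the Beta density is monotone decreasing on [0,1]; the mode is at 0.
Mean = 1/(1+21) = 0.045.

q_MAP = 0.000, E[q|data] = 0.045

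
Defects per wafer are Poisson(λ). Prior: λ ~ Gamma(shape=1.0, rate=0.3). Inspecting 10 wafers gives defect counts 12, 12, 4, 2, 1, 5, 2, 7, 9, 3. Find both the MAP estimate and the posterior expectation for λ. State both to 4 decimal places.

MAP = 5.5340; posterior mean = 5.6311

Σ counts = 57. Posterior: Gamma(shape = 1.0+57 = 58.0, rate = 0.3+10 = 10.3).
Mode = (α−1)/β = 57.0/10.3 = 5.5340.
Mean = α/β = 58.0/10.3 = 5.6311.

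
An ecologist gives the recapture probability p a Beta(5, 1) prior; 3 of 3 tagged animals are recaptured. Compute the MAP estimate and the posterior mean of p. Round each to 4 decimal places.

MAP = 1.0000; posterior mean = 0.8889

Posterior: Beta(5+3, 1+0) = Beta(8, 1).
Since β = 1 ≤ 1 and α > 1, the Beta density is monotone increasing on [0,1]; the mode is at 1.
Mean = 8/(8+1) = 0.8889.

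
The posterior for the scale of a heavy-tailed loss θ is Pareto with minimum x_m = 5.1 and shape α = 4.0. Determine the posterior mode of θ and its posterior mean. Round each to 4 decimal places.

The Pareto density is strictly decreasing on [x_m, ∞), so the mode is x_m = 5.1000.
Mean = α·x_m/(α−1) = 4.0·5.1/3.0 = 6.8000.
Right-skewed posterior ⇒ mode < mean.

MAP = 5.1000, posterior mean = 6.8000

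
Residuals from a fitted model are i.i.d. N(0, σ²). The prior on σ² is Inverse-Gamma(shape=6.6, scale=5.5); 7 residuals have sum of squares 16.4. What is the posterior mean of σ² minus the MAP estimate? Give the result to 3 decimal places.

0.271

Posterior: Inverse-Gamma(shape = 6.6+7/2 = 10.1, scale = 5.5+16.4/2 = 13.7).
Mode = β/(α+1) = 13.7/11.1 = 1.234.
Mean = β/(α−1) = 13.7/9.1 = 1.505.
Difference = 1.505 − 1.234 = 0.271.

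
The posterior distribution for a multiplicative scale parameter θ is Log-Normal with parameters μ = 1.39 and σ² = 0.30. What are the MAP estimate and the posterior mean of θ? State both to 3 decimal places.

θ_MAP = 2.974, E[θ|data] = 4.665

Mode = exp(μ − σ²) = exp(1.09) = 2.974.
Mean = exp(μ + σ²/2) = exp(1.540) = 4.665.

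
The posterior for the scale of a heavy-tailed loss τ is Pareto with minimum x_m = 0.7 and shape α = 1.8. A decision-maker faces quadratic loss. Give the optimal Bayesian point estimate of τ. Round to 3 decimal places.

The Pareto density is strictly decreasing on [x_m, ∞), so the mode is x_m = 0.700.
Mean = α·x_m/(α−1) = 1.8·0.7/0.8 = 1.575.
Quadratic loss ⇒ the optimal estimator is the posterior mean.

1.575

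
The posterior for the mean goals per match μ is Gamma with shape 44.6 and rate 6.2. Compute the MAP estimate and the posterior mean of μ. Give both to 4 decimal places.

Mode = (α−1)/β = 43.6/6.2 = 7.0323.
Mean = α/β = 44.6/6.2 = 7.1935.

MAP estimate = 7.0323, posterior mean = 7.1935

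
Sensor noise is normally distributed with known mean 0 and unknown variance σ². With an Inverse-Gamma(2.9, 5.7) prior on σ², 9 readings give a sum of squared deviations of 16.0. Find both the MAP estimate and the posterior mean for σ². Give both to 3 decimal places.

MAP = 1.631, posterior mean = 2.141

Posterior: Inverse-Gamma(shape = 2.9+9/2 = 7.4, scale = 5.7+16.0/2 = 13.7).
Mode = β/(α+1) = 13.7/8.4 = 1.631.
Mean = β/(α−1) = 13.7/6.4 = 2.141.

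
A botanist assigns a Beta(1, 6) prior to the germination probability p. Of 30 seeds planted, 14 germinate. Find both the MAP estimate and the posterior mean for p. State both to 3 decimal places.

MAP = 0.400; posterior mean = 0.405

Posterior: Beta(1+14, 6+16) = Beta(15, 22).
Mode = (15−1)/(15+22−2) = 14/35 = 0.400.
Mean = 15/(15+22) = 15/37 = 0.405.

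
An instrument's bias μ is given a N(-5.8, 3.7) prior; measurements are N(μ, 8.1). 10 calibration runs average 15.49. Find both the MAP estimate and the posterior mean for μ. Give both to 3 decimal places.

MAP = 11.666; posterior mean = 11.666

Posterior for μ is Normal. Precision-weighted mean: (1/3.7·-5.8 + 10/8.1·15.49) / (1/3.7 + 10/8.1) = 11.666.
A Normal posterior is symmetric, so mode = mean.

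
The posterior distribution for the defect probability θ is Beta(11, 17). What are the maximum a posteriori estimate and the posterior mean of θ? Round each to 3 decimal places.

Mode = (11−1)/(11+17−2) = 10/26 = 0.385.
Mean = 11/(11+17) = 11/28 = 0.393.
The mean is pulled above the mode by the posterior's right skew.

MAP: 0.385. Posterior mean: 0.393.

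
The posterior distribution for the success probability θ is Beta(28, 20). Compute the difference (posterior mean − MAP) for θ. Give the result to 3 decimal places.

Mode = (28−1)/(28+20−2) = 27/46 = 0.587.
Mean = 28/(28+20) = 28/48 = 0.583.
Difference = 0.583 − 0.587 = -0.004.

-0.004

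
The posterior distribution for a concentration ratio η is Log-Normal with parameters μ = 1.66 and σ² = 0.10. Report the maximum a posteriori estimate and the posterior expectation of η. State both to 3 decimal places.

Mode = exp(μ − σ²) = exp(1.56) = 4.759.
Mean = exp(μ + σ²/2) = exp(1.710) = 5.529.
Right-skewed posterior ⇒ mode < mean.

MAP: 4.759. Posterior mean: 5.529.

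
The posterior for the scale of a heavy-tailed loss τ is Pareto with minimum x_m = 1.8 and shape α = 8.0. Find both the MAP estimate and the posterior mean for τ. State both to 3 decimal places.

MAP: 1.800. Posterior mean: 2.057.

The Pareto density is strictly decreasing on [x_m, ∞), so the mode is x_m = 1.800.
Mean = α·x_m/(α−1) = 8.0·1.8/7.0 = 2.057.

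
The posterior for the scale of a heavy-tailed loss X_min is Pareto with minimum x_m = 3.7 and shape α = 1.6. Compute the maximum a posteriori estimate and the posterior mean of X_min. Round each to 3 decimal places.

The Pareto density is strictly decreasing on [x_m, ∞), so the mode is x_m = 3.700.
Mean = α·x_m/(α−1) = 1.6·3.7/0.6 = 9.867.
Right-skewed posterior ⇒ mode < mean.

MAP = 3.700; posterior mean = 9.867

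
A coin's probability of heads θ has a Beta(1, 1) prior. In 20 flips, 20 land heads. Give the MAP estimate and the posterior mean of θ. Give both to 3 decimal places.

Posterior: Beta(1+20, 1+0) = Beta(21, 1).
Since β = 1 ≤ 1 and α > 1, the Beta density is monotone increasing on [0,1]; the mode is at 1.
Mean = 21/(21+1) = 0.955.

MAP: 1.000. Posterior mean: 0.955.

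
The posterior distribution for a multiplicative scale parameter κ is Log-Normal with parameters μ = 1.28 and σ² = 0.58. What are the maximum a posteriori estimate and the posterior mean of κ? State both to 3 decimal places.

Mode = exp(μ − σ²) = exp(0.70) = 2.014.
Mean = exp(μ + σ²/2) = exp(1.570) = 4.807.

maximum a posteriori estimate = 2.014, posterior mean = 4.807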